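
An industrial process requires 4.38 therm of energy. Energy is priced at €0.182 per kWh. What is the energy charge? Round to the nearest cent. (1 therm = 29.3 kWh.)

4.38 therm × (29.3 kWh/therm) = 128.3 kWh
Cost = 128.3 kWh × €0.182/kWh = €23.36

€23.36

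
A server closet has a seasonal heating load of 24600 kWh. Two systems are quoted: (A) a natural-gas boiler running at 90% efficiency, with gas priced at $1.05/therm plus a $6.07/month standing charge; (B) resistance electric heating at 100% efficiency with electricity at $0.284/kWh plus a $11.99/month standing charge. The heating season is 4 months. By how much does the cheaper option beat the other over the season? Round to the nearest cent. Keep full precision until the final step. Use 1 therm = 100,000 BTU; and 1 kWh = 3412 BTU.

Heat load = 24600 kWh × 3412 = 83,935,200 BTU
Gas: input = 83,935,200 / 0.90 = 93,261,333 BTU = 932.6 therm → 932.6 × $1.05 = $979.24; + 4 × $6.07 standing = $1,003.52
Electric: 83,935,200 BTU / 3412 = 24,600 kWh → × $0.284 = $6,986.40; + 4 × $11.99 standing = $7,034.36
Difference = |$1,003.52 − $7,034.36| = $6,030.84

$6030.84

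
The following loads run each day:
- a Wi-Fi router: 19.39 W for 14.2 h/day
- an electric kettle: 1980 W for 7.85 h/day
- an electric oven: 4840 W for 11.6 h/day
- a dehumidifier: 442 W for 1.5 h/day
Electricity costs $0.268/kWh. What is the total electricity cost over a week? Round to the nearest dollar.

Wi-Fi router: 19.39 W × 14.2 h × 7 d = 1,927 Wh = 1.927 kWh
electric kettle: 1980 W × 7.85 h × 7 d = 108,801 Wh = 108.8 kWh
electric oven: 4840 W × 11.6 h × 7 d = 393,008 Wh = 393 kWh
dehumidifier: 442 W × 1.5 h × 7 d = 4,641 Wh = 4.641 kWh
Total energy = 1.927 + 108.8 + 393 + 4.641 = 508.4 kWh
Cost = 508.4 kWh × $0.268 = $136.25 ≈ $136

$136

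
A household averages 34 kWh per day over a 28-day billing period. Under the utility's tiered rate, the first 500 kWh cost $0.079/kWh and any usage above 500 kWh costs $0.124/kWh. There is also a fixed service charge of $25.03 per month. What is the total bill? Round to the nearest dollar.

$121

Usage = 34 kWh/day × 28 days = 952 kWh
First 500 kWh × $0.079 = $39.50
Remaining 452 kWh × $0.124 = $56.05
Energy charge = $95.55; + service $25.03 = $120.58 ≈ $121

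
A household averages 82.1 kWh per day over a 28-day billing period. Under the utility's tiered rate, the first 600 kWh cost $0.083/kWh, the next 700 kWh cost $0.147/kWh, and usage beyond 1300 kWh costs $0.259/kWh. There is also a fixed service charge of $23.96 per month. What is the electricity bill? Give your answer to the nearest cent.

Usage = 82.1 kWh/day × 28 days = 2298.8 kWh
First 600 kWh × $0.083 = $49.80
Next 700 kWh × $0.147 = $102.90
Remaining 998.8 kWh × $0.259 = $258.69
Energy charge = $411.39; + service $23.96 = $435.35

$435.35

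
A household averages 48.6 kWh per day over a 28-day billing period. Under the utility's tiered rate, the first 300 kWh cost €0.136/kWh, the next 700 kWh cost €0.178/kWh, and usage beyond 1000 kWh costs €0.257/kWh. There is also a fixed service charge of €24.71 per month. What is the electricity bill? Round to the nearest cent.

Usage = 48.6 kWh/day × 28 days = 1360.8 kWh
First 300 kWh × €0.136 = €40.80
Next 700 kWh × €0.178 = €124.60
Remaining 360.8 kWh × €0.257 = €92.73
Energy charge = €258.13; + service €24.71 = €282.84

€282.84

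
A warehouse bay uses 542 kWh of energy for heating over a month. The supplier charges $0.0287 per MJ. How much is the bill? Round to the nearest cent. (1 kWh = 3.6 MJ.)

$56.00

542 kWh × (3.6 MJ/kWh) = 1,951 MJ
Cost = 1,951 MJ × $0.0287/MJ = $56.00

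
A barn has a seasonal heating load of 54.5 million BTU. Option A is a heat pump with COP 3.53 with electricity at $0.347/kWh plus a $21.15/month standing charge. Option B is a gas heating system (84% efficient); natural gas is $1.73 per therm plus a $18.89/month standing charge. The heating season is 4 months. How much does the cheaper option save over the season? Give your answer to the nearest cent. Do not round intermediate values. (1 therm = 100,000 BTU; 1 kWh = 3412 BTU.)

Heat load = 54.5 × 10⁶ BTU = 54,500,000 BTU
Gas: input = 54,500,000 / 0.84 = 64,880,952 BTU = 648.8 therm → 648.8 × $1.73 = $1,122.44; + 4 × $18.89 standing = $1,198.00
Heat pump: 54,500,000 BTU / 3412 = 15,970 kWh heat; / 3.53 = 4,525 kWh in → × $0.347 = $1,570.15; + 4 × $21.15 standing = $1,654.75
Difference = |$1,198.00 − $1,654.75| = $456.75

$456.75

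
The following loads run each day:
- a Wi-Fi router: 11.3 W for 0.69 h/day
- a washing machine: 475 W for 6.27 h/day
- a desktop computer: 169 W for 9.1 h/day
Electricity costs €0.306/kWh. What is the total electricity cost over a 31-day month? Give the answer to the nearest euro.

Wi-Fi router: 11.3 W × 0.69 h × 31 d = 242 Wh = 0.2417 kWh
washing machine: 475 W × 6.27 h × 31 d = 92,326 Wh = 92.33 kWh
desktop computer: 169 W × 9.1 h × 31 d = 47,675 Wh = 47.67 kWh
Total energy = 0.2417 + 92.33 + 47.67 = 140.2 kWh
Cost = 140.2 kWh × €0.306 = €42.91 ≈ €43

€43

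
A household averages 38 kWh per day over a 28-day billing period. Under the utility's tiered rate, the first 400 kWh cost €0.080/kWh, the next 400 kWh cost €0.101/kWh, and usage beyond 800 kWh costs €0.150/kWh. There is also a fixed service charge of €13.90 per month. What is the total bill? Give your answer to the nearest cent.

€125.90

Usage = 38 kWh/day × 28 days = 1064 kWh
First 400 kWh × €0.080 = €32.00
Next 400 kWh × €0.101 = €40.40
Remaining 264 kWh × €0.150 = €39.60
Energy charge = €112.00; + service €13.90 = €125.90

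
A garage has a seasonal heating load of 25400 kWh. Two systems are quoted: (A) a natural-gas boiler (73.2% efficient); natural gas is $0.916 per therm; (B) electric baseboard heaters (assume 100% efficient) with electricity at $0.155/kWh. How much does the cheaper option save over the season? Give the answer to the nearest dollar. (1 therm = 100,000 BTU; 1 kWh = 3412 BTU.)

$2853

Heat load = 25400 kWh × 3412 = 86,664,800 BTU
Gas: input = 86,664,800 / 0.732 = 118,394,536 BTU = 1,184 therm → 1,184 × $0.916 = $1,084.49
Electric: 86,664,800 BTU / 3412 = 25,400 kWh → × $0.155 = $3,937.00
Difference = |$1,084.49 − $3,937.00| = $2,852.51 ≈ $2853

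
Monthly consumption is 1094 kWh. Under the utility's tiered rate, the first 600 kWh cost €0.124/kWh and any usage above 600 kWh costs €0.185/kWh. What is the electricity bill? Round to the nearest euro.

First 600 kWh × €0.124 = €74.40
Remaining 494 kWh × €0.185 = €91.39
Total = €165.79 ≈ €166

€166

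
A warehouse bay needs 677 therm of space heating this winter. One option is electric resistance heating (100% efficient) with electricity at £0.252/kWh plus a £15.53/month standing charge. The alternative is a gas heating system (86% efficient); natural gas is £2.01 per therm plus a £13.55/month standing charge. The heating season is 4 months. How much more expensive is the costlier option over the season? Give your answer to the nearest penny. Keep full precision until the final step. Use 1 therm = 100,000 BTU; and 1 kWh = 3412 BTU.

£3425.75

Heat load = 677 therm × 100,000 = 67,700,000 BTU
Gas: input = 67,700,000 / 0.86 = 78,720,930 BTU = 787.2 therm → 787.2 × £2.01 = £1,582.29; + 4 × £13.55 standing = £1,636.49
Electric: 67,700,000 BTU / 3412 = 19,840 kWh → × £0.252 = £5,000.12; + 4 × £15.53 standing = £5,062.24
Difference = |£1,636.49 − £5,062.24| = £3,425.75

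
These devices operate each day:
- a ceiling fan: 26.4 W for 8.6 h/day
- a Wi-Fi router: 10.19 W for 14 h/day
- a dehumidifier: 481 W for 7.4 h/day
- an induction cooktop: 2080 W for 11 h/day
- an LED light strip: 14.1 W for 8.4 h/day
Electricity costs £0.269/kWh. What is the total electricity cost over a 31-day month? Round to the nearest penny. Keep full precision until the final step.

ceiling fan: 26.4 W × 8.6 h × 31 d = 7,038 Wh = 7.038 kWh
Wi-Fi router: 10.19 W × 14 h × 31 d = 4,422 Wh = 4.422 kWh
dehumidifier: 481 W × 7.4 h × 31 d = 110,341 Wh = 110.3 kWh
induction cooktop: 2080 W × 11 h × 31 d = 709,280 Wh = 709.3 kWh
LED light strip: 14.1 W × 8.4 h × 31 d = 3,672 Wh = 3.672 kWh
Total energy = 7.038 + 4.422 + 110.3 + 709.3 + 3.672 = 834.8 kWh
Cost = 834.8 kWh × £0.269 = £224.55

£224.55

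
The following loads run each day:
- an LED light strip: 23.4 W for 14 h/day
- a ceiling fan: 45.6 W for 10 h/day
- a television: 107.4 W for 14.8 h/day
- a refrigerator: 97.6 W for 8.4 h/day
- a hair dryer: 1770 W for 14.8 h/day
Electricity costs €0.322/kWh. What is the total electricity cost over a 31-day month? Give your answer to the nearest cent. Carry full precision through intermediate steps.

LED light strip: 23.4 W × 14 h × 31 d = 10,156 Wh = 10.16 kWh
ceiling fan: 45.6 W × 10 h × 31 d = 14,136 Wh = 14.14 kWh
television: 107.4 W × 14.8 h × 31 d = 49,275 Wh = 49.28 kWh
refrigerator: 97.6 W × 8.4 h × 31 d = 25,415 Wh = 25.42 kWh
hair dryer: 1770 W × 14.8 h × 31 d = 812,076 Wh = 812.1 kWh
Total energy = 10.16 + 14.14 + 49.28 + 25.42 + 812.1 = 911.1 kWh
Cost = 911.1 kWh × €0.322 = €293.36

€293.36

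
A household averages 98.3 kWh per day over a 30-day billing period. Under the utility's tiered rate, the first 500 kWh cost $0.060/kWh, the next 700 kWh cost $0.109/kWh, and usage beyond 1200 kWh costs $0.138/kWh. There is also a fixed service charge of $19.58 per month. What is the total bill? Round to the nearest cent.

$367.24

Usage = 98.3 kWh/day × 30 days = 2949 kWh
First 500 kWh × $0.060 = $30.00
Next 700 kWh × $0.109 = $76.30
Remaining 1749 kWh × $0.138 = $241.36
Energy charge = $347.66; + service $19.58 = $367.24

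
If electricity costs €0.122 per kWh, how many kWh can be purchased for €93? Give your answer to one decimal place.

€93 / €0.122 per kWh = 762.3 kWh

762.3 kWh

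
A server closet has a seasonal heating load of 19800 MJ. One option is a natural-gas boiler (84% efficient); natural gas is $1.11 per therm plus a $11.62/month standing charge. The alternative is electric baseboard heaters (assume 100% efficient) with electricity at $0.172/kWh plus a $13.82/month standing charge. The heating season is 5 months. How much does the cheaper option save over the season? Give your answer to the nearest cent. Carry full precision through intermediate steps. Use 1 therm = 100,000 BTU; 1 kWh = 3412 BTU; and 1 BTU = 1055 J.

$709.09

Heat load = 19800 MJ = 19,800,000,000 J / 1055 = 18,767,773 BTU
Gas: input = 18,767,773 / 0.84 = 22,342,586 BTU = 223.4 therm → 223.4 × $1.11 = $248.00; + 5 × $11.62 standing = $306.10
Electric: 18,767,773 BTU / 3412 = 5,501 kWh → × $0.172 = $946.09; + 5 × $13.82 standing = $1,015.19
Difference = |$306.10 − $1,015.19| = $709.09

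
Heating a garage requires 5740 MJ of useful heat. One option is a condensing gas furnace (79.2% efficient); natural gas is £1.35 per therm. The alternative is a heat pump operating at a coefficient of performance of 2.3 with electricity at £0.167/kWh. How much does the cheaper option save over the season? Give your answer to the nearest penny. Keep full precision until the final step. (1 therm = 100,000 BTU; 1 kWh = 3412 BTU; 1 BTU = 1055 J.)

Heat load = 5740 MJ = 5,740,000,000 J / 1055 = 5,440,758 BTU
Gas: input = 5,440,758 / 0.792 = 6,869,644 BTU = 68.7 therm → 68.7 × £1.35 = £92.74
Heat pump: 5,440,758 BTU / 3412 = 1,595 kWh heat; / 2.3 = 693.3 kWh in → × £0.167 = £115.78
Difference = |£92.74 − £115.78| = £23.04

£23.04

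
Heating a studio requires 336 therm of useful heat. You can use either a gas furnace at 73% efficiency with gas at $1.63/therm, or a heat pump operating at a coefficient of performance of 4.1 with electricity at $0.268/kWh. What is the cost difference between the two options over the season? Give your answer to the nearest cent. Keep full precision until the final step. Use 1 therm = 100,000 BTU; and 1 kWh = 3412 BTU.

$106.55

Heat load = 336 therm × 100,000 = 33,600,000 BTU
Gas: input = 33,600,000 / 0.73 = 46,027,397 BTU = 460.3 therm → 460.3 × $1.63 = $750.25
Heat pump: 33,600,000 BTU / 3412 = 9,848 kWh heat; / 4.1 = 2,402 kWh in → × $0.268 = $643.70
Difference = |$750.25 − $643.70| = $106.55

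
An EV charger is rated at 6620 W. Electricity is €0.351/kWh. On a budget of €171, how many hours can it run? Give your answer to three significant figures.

73.6 h

Energy budget = €171 / €0.351 per kWh = 487.2 kWh = 487,179 Wh
Runtime = 487,179 Wh / 6620 W = 73.59 h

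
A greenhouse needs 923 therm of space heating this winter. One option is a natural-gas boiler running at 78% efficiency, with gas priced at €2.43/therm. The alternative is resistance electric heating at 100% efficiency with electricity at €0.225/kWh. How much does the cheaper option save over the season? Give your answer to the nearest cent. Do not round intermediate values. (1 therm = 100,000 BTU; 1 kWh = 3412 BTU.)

Heat load = 923 therm × 100,000 = 92,300,000 BTU
Gas: input = 92,300,000 / 0.78 = 118,333,333 BTU = 1,183 therm → 1,183 × €2.43 = €2,875.50
Electric: 92,300,000 BTU / 3412 = 27,050 kWh → × €0.225 = €6,086.61
Difference = |€2,875.50 − €6,086.61| = €3,211.11

€3211.11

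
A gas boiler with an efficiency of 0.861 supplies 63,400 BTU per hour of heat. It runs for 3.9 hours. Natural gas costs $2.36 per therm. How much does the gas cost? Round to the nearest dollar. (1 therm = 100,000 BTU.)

$7

Heat delivered = 63,400 BTU/h × 3.9 h = 247,260 BTU
Gas input = 247,260 / 0.861 = 287,178 BTU
= 287,178 / 100,000 = 2.872 therm
Cost = 2.872 × $2.36/therm = $6.78 ≈ $7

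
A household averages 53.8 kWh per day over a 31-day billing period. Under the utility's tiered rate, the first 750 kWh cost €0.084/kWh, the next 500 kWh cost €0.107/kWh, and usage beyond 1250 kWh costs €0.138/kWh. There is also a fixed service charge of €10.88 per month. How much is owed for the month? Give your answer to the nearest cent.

Usage = 53.8 kWh/day × 31 days = 1667.8 kWh
First 750 kWh × €0.084 = €63.00
Next 500 kWh × €0.107 = €53.50
Remaining 417.8 kWh × €0.138 = €57.66
Energy charge = €174.16; + service €10.88 = €185.04

€185.04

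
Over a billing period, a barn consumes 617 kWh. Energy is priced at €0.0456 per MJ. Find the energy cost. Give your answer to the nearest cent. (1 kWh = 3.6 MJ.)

€101.29

617 kWh × (3.6 MJ/kWh) = 2,221 MJ
Cost = 2,221 MJ × €0.0456/MJ = €101.29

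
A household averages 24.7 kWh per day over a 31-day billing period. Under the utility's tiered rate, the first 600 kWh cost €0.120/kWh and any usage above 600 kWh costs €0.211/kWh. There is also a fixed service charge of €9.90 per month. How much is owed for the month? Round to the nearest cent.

Usage = 24.7 kWh/day × 31 days = 765.7 kWh
First 600 kWh × €0.120 = €72.00
Remaining 165.7 kWh × €0.211 = €34.96
Energy charge = €106.96; + service €9.90 = €116.86

€116.86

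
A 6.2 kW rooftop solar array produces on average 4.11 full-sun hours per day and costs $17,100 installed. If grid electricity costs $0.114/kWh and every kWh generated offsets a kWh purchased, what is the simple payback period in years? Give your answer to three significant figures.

Daily generation = 6.2 kW × 4.11 h = 25.48 kWh
Annual generation = 25.48 × 365 = 9300.9 kWh
Annual savings = 9300.9 × $0.114 = $1,060.31
Payback = $17,100 / $1,060.31 = 16.1 years

16.1 years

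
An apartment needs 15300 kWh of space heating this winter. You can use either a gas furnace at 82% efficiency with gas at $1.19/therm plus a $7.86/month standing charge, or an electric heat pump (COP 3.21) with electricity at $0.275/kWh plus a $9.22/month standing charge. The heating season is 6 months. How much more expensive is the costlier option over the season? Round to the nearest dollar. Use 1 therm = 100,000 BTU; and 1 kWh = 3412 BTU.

Heat load = 15300 kWh × 3412 = 52,203,600 BTU
Gas: input = 52,203,600 / 0.820 = 63,662,927 BTU = 636.6 therm → 636.6 × $1.19 = $757.59; + 6 × $7.86 standing = $804.75
Heat pump: 52,203,600 BTU / 3412 = 15,300 kWh heat; / 3.21 = 4,766 kWh in → × $0.275 = $1,310.75; + 6 × $9.22 standing = $1,366.07
Difference = |$804.75 − $1,366.07| = $561.32 ≈ $561

$561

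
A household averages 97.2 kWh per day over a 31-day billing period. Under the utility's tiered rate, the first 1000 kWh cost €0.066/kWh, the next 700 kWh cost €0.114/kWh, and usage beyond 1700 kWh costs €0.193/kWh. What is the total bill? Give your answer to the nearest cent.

€399.25

Usage = 97.2 kWh/day × 31 days = 3013.2 kWh
First 1000 kWh × €0.066 = €66.00
Next 700 kWh × €0.114 = €79.80
Remaining 1313.2 kWh × €0.193 = €253.45
Total = €399.25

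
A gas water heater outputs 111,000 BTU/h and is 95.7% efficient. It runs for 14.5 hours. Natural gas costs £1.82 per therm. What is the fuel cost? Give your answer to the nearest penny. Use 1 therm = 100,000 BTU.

£30.61

Heat delivered = 111,000 BTU/h × 14.5 h = 1,609,500 BTU
Gas input = 1,609,500 / 0.957 = 1,681,818 BTU
= 1,681,818 / 100,000 = 16.82 therm
Cost = 16.82 × £1.82/therm = £30.61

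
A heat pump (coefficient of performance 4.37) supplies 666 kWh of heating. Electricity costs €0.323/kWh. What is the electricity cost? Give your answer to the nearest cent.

Electrical input = 666 kWh / 4.37 = 152.4 kWh
Cost = 152.4 × €0.323/kWh = €49.23

€49.23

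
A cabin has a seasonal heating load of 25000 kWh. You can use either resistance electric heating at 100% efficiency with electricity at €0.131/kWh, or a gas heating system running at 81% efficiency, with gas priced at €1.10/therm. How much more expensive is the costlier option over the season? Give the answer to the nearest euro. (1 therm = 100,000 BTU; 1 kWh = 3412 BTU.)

Heat load = 25000 kWh × 3412 = 85,300,000 BTU
Gas: input = 85,300,000 / 0.81 = 105,308,642 BTU = 1,053 therm → 1,053 × €1.10 = €1,158.40
Electric: 85,300,000 BTU / 3412 = 25,000 kWh → × €0.131 = €3,275.00
Difference = |€1,158.40 − €3,275.00| = €2,116.60 ≈ €2117

€2117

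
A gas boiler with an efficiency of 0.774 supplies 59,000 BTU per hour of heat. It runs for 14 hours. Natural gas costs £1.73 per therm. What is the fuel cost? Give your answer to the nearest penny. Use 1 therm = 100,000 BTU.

Heat delivered = 59,000 BTU/h × 14 h = 826,000 BTU
Gas input = 826,000 / 0.774 = 1,067,183 BTU
= 1,067,183 / 100,000 = 10.67 therm
Cost = 10.67 × £1.73/therm = £18.46

£18.46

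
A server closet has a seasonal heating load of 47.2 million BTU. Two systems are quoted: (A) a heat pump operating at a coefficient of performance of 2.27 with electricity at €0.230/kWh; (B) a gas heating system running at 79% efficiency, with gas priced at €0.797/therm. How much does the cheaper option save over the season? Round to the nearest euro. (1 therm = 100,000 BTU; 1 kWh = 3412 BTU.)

€925

Heat load = 47.2 × 10⁶ BTU = 47,200,000 BTU
Gas: input = 47,200,000 / 0.79 = 59,746,835 BTU = 597.5 therm → 597.5 × €0.797 = €476.18
Heat pump: 47,200,000 BTU / 3412 = 13,830 kWh heat; / 2.27 = 6,094 kWh in → × €0.230 = €1,401.64
Difference = |€476.18 − €1,401.64| = €925.45 ≈ €925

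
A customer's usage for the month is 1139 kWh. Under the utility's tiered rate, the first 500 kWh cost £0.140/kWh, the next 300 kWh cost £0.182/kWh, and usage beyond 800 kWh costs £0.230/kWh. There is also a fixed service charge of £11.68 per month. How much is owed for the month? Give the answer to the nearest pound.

£214

First 500 kWh × £0.140 = £70.00
Next 300 kWh × £0.182 = £54.60
Remaining 339 kWh × £0.230 = £77.97
Energy charge = £202.57; + service £11.68 = £214.25 ≈ £214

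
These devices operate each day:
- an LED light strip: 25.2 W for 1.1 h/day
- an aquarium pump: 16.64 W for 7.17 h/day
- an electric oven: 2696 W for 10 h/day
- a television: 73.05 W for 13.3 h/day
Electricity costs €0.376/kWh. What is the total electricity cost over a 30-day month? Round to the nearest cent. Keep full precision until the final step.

LED light strip: 25.2 W × 1.1 h × 30 d = 832 Wh = 0.8316 kWh
aquarium pump: 16.64 W × 7.17 h × 30 d = 3,579 Wh = 3.579 kWh
electric oven: 2696 W × 10 h × 30 d = 808,800 Wh = 808.8 kWh
television: 73.05 W × 13.3 h × 30 d = 29,147 Wh = 29.15 kWh
Total energy = 0.8316 + 3.579 + 808.8 + 29.15 = 842.4 kWh
Cost = 842.4 kWh × €0.376 = €316.73

€316.73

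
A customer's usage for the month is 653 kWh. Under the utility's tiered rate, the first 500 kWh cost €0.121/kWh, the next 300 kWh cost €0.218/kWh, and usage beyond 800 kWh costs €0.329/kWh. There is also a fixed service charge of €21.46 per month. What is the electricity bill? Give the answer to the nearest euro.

€115

First 500 kWh × €0.121 = €60.50
Next 153 kWh × €0.218 = €33.35
Remaining tier: 0 kWh (not reached)
Energy charge = €93.85; + service €21.46 = €115.31 ≈ €115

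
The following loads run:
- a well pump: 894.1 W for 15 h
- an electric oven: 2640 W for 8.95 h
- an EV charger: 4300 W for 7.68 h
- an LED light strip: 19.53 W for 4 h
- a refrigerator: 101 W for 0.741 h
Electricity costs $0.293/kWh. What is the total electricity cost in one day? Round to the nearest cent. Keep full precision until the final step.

$20.57

well pump: 894.1 W × 15 h = 13,412 Wh = 13.41 kWh
electric oven: 2640 W × 8.95 h = 23,628 Wh = 23.63 kWh
EV charger: 4300 W × 7.68 h = 33,024 Wh = 33.02 kWh
LED light strip: 19.53 W × 4 h = 78 Wh = 0.07812 kWh
refrigerator: 101 W × 0.741 h = 75 Wh = 0.07484 kWh
Total energy = 13.41 + 23.63 + 33.02 + 0.07812 + 0.07484 = 70.22 kWh
Cost = 70.22 kWh × $0.293 = $20.57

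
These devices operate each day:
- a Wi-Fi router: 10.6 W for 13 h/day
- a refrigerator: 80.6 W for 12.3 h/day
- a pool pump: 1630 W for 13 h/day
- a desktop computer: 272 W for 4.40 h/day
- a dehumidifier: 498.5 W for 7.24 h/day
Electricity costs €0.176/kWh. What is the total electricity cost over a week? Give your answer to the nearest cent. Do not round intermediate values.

Wi-Fi router: 10.6 W × 13 h × 7 d = 965 Wh = 0.9646 kWh
refrigerator: 80.6 W × 12.3 h × 7 d = 6,940 Wh = 6.94 kWh
pool pump: 1630 W × 13 h × 7 d = 148,330 Wh = 148.3 kWh
desktop computer: 272 W × 4.40 h × 7 d = 8,378 Wh = 8.378 kWh
dehumidifier: 498.5 W × 7.24 h × 7 d = 25,264 Wh = 25.26 kWh
Total energy = 0.9646 + 6.94 + 148.3 + 8.378 + 25.26 = 189.9 kWh
Cost = 189.9 kWh × €0.176 = €33.42

€33.42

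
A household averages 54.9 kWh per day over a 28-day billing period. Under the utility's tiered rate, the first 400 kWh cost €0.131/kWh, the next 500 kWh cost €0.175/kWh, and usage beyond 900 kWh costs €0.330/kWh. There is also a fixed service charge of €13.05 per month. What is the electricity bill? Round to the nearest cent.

€363.23

Usage = 54.9 kWh/day × 28 days = 1537.2 kWh
First 400 kWh × €0.131 = €52.40
Next 500 kWh × €0.175 = €87.50
Remaining 637.2 kWh × €0.330 = €210.28
Energy charge = €350.18; + service €13.05 = €363.23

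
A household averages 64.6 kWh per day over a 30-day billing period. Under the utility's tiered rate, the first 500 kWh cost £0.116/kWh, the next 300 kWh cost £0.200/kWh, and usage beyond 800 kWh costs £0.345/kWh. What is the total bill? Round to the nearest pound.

£511

Usage = 64.6 kWh/day × 30 days = 1938 kWh
First 500 kWh × £0.116 = £58.00
Next 300 kWh × £0.200 = £60.00
Remaining 1138 kWh × £0.345 = £392.61
Total = £510.61 ≈ £511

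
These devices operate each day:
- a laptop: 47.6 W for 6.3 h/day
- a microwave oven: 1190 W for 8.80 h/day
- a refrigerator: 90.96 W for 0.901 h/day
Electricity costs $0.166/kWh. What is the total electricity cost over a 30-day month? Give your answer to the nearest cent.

$54.05

laptop: 47.6 W × 6.3 h × 30 d = 8,996 Wh = 8.996 kWh
microwave oven: 1190 W × 8.80 h × 30 d = 314,160 Wh = 314.2 kWh
refrigerator: 90.96 W × 0.901 h × 30 d = 2,459 Wh = 2.459 kWh
Total energy = 8.996 + 314.2 + 2.459 = 325.6 kWh
Cost = 325.6 kWh × $0.166 = $54.05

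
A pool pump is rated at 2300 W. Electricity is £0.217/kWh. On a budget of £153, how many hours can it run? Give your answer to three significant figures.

Energy budget = £153 / £0.217 per kWh = 705.1 kWh = 705,069 Wh
Runtime = 705,069 Wh / 2300 W = 306.6 h

307 h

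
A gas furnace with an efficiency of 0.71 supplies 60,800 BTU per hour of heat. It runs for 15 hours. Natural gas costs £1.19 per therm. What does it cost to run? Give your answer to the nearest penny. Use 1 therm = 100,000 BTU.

£15.29

Heat delivered = 60,800 BTU/h × 15 h = 912,000 BTU
Gas input = 912,000 / 0.71 = 1,284,507 BTU
= 1,284,507 / 100,000 = 12.85 therm
Cost = 12.85 × £1.19/therm = £15.29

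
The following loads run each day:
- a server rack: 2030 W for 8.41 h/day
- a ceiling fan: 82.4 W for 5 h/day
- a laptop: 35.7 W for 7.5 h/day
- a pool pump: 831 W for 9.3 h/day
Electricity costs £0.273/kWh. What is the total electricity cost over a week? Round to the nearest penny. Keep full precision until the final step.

server rack: 2030 W × 8.41 h × 7 d = 119,506 Wh = 119.5 kWh
ceiling fan: 82.4 W × 5 h × 7 d = 2,884 Wh = 2.884 kWh
laptop: 35.7 W × 7.5 h × 7 d = 1,874 Wh = 1.874 kWh
pool pump: 831 W × 9.3 h × 7 d = 54,098 Wh = 54.1 kWh
Total energy = 119.5 + 2.884 + 1.874 + 54.1 = 178.4 kWh
Cost = 178.4 kWh × £0.273 = £48.69

£48.69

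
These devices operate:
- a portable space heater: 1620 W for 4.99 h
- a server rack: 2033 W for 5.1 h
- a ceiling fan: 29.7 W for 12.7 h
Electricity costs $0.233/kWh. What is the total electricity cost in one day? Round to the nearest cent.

$4.39

portable space heater: 1620 W × 4.99 h = 8,084 Wh = 8.084 kWh
server rack: 2033 W × 5.1 h = 10,368 Wh = 10.37 kWh
ceiling fan: 29.7 W × 12.7 h = 377 Wh = 0.3772 kWh
Total energy = 8.084 + 10.37 + 0.3772 = 18.83 kWh
Cost = 18.83 kWh × $0.233 = $4.39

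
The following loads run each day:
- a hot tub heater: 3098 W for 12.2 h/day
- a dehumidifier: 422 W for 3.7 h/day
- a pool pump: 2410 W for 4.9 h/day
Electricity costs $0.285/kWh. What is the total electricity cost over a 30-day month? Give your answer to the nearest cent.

$437.47

hot tub heater: 3098 W × 12.2 h × 30 d = 1,133,868 Wh = 1,134 kWh
dehumidifier: 422 W × 3.7 h × 30 d = 46,842 Wh = 46.84 kWh
pool pump: 2410 W × 4.9 h × 30 d = 354,270 Wh = 354.3 kWh
Total energy = 1,134 + 46.84 + 354.3 = 1,535 kWh
Cost = 1,535 kWh × $0.285 = $437.47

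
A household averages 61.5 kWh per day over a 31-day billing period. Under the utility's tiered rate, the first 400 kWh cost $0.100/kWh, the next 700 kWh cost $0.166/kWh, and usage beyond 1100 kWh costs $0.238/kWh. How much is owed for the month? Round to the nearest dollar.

$348

Usage = 61.5 kWh/day × 31 days = 1906.5 kWh
First 400 kWh × $0.100 = $40.00
Next 700 kWh × $0.166 = $116.20
Remaining 806.5 kWh × $0.238 = $191.95
Total = $348.15 ≈ $348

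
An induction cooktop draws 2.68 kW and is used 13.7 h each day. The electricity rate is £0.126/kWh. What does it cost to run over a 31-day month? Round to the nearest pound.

£143

Energy = 2680 W × 13.7 h/day × 31 days = 1,138,196 Wh = 1,138 kWh
Cost = 1,138 kWh × £0.126/kWh = £143.41 ≈ £143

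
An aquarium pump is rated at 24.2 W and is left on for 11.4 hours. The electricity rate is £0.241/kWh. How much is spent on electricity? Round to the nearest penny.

£0.07

Energy = 24.2 W × 11.4 h = 276 Wh = 0.2759 kWh
Cost = 0.2759 kWh × £0.241/kWh = £0.07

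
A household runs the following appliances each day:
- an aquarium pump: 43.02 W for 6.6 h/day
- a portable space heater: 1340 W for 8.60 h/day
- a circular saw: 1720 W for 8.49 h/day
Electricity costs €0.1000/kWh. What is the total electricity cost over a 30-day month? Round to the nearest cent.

aquarium pump: 43.02 W × 6.6 h × 30 d = 8,518 Wh = 8.518 kWh
portable space heater: 1340 W × 8.60 h × 30 d = 345,720 Wh = 345.7 kWh
circular saw: 1720 W × 8.49 h × 30 d = 438,084 Wh = 438.1 kWh
Total energy = 8.518 + 345.7 + 438.1 = 792.3 kWh
Cost = 792.3 kWh × €0.1000 = €79.23

€79.23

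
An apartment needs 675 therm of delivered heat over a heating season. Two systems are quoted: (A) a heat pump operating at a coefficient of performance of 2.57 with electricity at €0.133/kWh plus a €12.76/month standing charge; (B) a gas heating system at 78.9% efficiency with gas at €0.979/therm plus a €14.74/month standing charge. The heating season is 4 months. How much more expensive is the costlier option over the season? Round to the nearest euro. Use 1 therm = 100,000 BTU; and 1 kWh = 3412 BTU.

€178

Heat load = 675 therm × 100,000 = 67,500,000 BTU
Gas: input = 67,500,000 / 0.789 = 85,551,331 BTU = 855.5 therm → 855.5 × €0.979 = €837.55; + 4 × €14.74 standing = €896.51
Heat pump: 67,500,000 BTU / 3412 = 19,780 kWh heat; / 2.57 = 7,698 kWh in → × €0.133 = €1,023.80; + 4 × €12.76 standing = €1,074.84
Difference = |€896.51 − €1,074.84| = €178.33 ≈ €178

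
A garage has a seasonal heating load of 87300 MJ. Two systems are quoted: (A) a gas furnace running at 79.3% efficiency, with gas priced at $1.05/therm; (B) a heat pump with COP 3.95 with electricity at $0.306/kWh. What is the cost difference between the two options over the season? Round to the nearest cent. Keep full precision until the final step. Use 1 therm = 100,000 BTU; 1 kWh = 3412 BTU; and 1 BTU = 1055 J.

$783.12

Heat load = 87300 MJ = 87,300,000,000 J / 1055 = 82,748,815 BTU
Gas: input = 82,748,815 / 0.793 = 104,349,073 BTU = 1,043 therm → 1,043 × $1.05 = $1,095.67
Heat pump: 82,748,815 BTU / 3412 = 24,250 kWh heat; / 3.95 = 6,140 kWh in → × $0.306 = $1,878.79
Difference = |$1,095.67 − $1,878.79| = $783.12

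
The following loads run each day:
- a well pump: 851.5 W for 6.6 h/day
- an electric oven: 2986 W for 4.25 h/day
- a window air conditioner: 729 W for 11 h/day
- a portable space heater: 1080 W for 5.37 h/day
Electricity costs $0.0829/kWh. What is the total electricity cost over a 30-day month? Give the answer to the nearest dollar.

well pump: 851.5 W × 6.6 h × 30 d = 168,597 Wh = 168.6 kWh
electric oven: 2986 W × 4.25 h × 30 d = 380,715 Wh = 380.7 kWh
window air conditioner: 729 W × 11 h × 30 d = 240,570 Wh = 240.6 kWh
portable space heater: 1080 W × 5.37 h × 30 d = 173,988 Wh = 174 kWh
Total energy = 168.6 + 380.7 + 240.6 + 174 = 963.9 kWh
Cost = 963.9 kWh × $0.0829 = $79.90 ≈ $80

$80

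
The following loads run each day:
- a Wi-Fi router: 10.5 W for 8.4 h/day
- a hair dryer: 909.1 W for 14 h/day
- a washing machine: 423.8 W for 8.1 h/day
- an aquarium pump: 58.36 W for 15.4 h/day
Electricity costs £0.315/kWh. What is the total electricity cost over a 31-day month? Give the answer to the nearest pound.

£167

Wi-Fi router: 10.5 W × 8.4 h × 31 d = 2,734 Wh = 2.734 kWh
hair dryer: 909.1 W × 14 h × 31 d = 394,549 Wh = 394.5 kWh
washing machine: 423.8 W × 8.1 h × 31 d = 106,416 Wh = 106.4 kWh
aquarium pump: 58.36 W × 15.4 h × 31 d = 27,861 Wh = 27.86 kWh
Total energy = 2.734 + 394.5 + 106.4 + 27.86 = 531.6 kWh
Cost = 531.6 kWh × £0.315 = £167.44 ≈ £167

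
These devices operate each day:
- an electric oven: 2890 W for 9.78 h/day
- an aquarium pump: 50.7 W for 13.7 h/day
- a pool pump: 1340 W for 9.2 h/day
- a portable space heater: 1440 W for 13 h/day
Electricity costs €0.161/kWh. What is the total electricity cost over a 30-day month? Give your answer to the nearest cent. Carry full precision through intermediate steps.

€289.83

electric oven: 2890 W × 9.78 h × 30 d = 847,926 Wh = 847.9 kWh
aquarium pump: 50.7 W × 13.7 h × 30 d = 20,838 Wh = 20.84 kWh
pool pump: 1340 W × 9.2 h × 30 d = 369,840 Wh = 369.8 kWh
portable space heater: 1440 W × 13 h × 30 d = 561,600 Wh = 561.6 kWh
Total energy = 847.9 + 20.84 + 369.8 + 561.6 = 1,800 kWh
Cost = 1,800 kWh × €0.161 = €289.83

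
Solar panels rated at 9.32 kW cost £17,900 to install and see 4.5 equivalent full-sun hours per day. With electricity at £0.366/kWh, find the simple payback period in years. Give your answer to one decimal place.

3.2 years

Daily generation = 9.32 kW × 4.5 h = 41.94 kWh
Annual generation = 41.94 × 365 = 15308 kWh
Annual savings = 15308 × £0.366 = £5,602.76
Payback = £17,900 / £5,602.76 = 3.19 years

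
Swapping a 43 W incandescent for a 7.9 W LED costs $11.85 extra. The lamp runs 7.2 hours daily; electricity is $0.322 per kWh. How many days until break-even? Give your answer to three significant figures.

146 days

Power saved = 43 − 7.9 = 35.1 W
Daily energy saved = 35.1 W × 7.2 h = 252.7 Wh = 0.25272 kWh
Daily savings = 0.25272 × $0.322 = $0.0814
Payback = $11.85 / $0.0814 per day = 145.6 days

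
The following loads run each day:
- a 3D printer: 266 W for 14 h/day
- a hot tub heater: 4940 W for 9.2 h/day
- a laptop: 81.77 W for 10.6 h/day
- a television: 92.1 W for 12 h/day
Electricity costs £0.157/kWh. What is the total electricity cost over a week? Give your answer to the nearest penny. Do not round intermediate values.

3D printer: 266 W × 14 h × 7 d = 26,068 Wh = 26.07 kWh
hot tub heater: 4940 W × 9.2 h × 7 d = 318,136 Wh = 318.1 kWh
laptop: 81.77 W × 10.6 h × 7 d = 6,067 Wh = 6.067 kWh
television: 92.1 W × 12 h × 7 d = 7,736 Wh = 7.736 kWh
Total energy = 26.07 + 318.1 + 6.067 + 7.736 = 358 kWh
Cost = 358 kWh × £0.157 = £56.21

£56.21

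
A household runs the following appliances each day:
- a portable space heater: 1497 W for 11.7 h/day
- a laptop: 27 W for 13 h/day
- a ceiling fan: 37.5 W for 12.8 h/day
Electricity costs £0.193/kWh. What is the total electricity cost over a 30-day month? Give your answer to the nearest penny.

£106.22

portable space heater: 1497 W × 11.7 h × 30 d = 525,447 Wh = 525.4 kWh
laptop: 27 W × 13 h × 30 d = 10,530 Wh = 10.53 kWh
ceiling fan: 37.5 W × 12.8 h × 30 d = 14,400 Wh = 14.4 kWh
Total energy = 525.4 + 10.53 + 14.4 = 550.4 kWh
Cost = 550.4 kWh × £0.193 = £106.22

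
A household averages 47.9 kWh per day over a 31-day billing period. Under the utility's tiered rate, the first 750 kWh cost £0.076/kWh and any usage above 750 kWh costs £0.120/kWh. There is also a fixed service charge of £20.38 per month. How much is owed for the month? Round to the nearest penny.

£165.57

Usage = 47.9 kWh/day × 31 days = 1484.9 kWh
First 750 kWh × £0.076 = £57.00
Remaining 734.9 kWh × £0.120 = £88.19
Energy charge = £145.19; + service £20.38 = £165.57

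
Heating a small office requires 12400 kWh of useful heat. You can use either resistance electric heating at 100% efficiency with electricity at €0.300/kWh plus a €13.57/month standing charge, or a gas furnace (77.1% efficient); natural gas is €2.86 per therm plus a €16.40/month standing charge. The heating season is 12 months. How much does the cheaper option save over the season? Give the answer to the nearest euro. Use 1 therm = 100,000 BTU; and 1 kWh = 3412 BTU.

€2117

Heat load = 12400 kWh × 3412 = 42,308,800 BTU
Gas: input = 42,308,800 / 0.771 = 54,875,227 BTU = 548.8 therm → 548.8 × €2.86 = €1,569.43; + 12 × €16.40 standing = €1,766.23
Electric: 42,308,800 BTU / 3412 = 12,400 kWh → × €0.300 = €3,720.00; + 12 × €13.57 standing = €3,882.84
Difference = |€1,766.23 − €3,882.84| = €2,116.61 ≈ €2117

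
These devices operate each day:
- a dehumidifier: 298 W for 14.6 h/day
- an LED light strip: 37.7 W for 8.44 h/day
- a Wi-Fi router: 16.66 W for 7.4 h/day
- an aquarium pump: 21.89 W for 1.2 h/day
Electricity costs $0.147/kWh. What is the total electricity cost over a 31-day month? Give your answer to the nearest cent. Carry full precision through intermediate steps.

dehumidifier: 298 W × 14.6 h × 31 d = 134,875 Wh = 134.9 kWh
LED light strip: 37.7 W × 8.44 h × 31 d = 9,864 Wh = 9.864 kWh
Wi-Fi router: 16.66 W × 7.4 h × 31 d = 3,822 Wh = 3.822 kWh
aquarium pump: 21.89 W × 1.2 h × 31 d = 814 Wh = 0.8143 kWh
Total energy = 134.9 + 9.864 + 3.822 + 0.8143 = 149.4 kWh
Cost = 149.4 kWh × $0.147 = $21.96

$21.96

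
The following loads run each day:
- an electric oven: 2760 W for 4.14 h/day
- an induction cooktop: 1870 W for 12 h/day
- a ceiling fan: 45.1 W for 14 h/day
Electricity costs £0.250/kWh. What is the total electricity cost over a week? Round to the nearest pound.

£60

electric oven: 2760 W × 4.14 h × 7 d = 79,985 Wh = 79.98 kWh
induction cooktop: 1870 W × 12 h × 7 d = 157,080 Wh = 157.1 kWh
ceiling fan: 45.1 W × 14 h × 7 d = 4,420 Wh = 4.42 kWh
Total energy = 79.98 + 157.1 + 4.42 = 241.5 kWh
Cost = 241.5 kWh × £0.250 = £60.37 ≈ £60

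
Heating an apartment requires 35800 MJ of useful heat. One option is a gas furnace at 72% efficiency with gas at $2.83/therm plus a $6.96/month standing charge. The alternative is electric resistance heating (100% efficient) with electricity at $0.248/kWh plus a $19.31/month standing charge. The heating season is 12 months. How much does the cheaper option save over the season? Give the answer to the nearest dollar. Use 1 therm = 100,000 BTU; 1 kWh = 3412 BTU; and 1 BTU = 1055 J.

Heat load = 35800 MJ = 35,800,000,000 J / 1055 = 33,933,649 BTU
Gas: input = 33,933,649 / 0.72 = 47,130,068 BTU = 471.3 therm → 471.3 × $2.83 = $1,333.78; + 12 × $6.96 standing = $1,417.30
Electric: 33,933,649 BTU / 3412 = 9,945 kWh → × $0.248 = $2,466.46; + 12 × $19.31 standing = $2,698.18
Difference = |$1,417.30 − $2,698.18| = $1,280.87 ≈ $1281

$1281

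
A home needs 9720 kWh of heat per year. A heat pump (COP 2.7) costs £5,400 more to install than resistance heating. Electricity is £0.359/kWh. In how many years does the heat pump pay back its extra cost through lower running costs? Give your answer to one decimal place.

Resistance: 9720 kWh × £0.359 = £3,489.48/yr
Heat pump: 9720 / 2.7 = 3600 kWh in → × £0.359 = £1,292.40/yr
Annual savings = £2,197.08
Payback = £5,400 / £2,197.08 = 2.46 years

2.5 years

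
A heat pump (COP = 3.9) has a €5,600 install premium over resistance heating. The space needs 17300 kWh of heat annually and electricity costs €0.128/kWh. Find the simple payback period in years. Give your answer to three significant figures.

Resistance: 17300 kWh × €0.128 = €2,214.40/yr
Heat pump: 17300 / 3.9 = 4436 kWh in → × €0.128 = €567.79/yr
Annual savings = €1,646.61
Payback = €5,600 / €1,646.61 = 3.4 years

3.40 years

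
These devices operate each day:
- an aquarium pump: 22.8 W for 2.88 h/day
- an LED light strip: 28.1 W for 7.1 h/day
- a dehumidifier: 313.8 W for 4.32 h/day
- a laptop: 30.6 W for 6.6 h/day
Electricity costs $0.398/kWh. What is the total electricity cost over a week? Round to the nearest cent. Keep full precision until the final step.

$5.08

aquarium pump: 22.8 W × 2.88 h × 7 d = 460 Wh = 0.4596 kWh
LED light strip: 28.1 W × 7.1 h × 7 d = 1,397 Wh = 1.397 kWh
dehumidifier: 313.8 W × 4.32 h × 7 d = 9,489 Wh = 9.489 kWh
laptop: 30.6 W × 6.6 h × 7 d = 1,414 Wh = 1.414 kWh
Total energy = 0.4596 + 1.397 + 9.489 + 1.414 = 12.76 kWh
Cost = 12.76 kWh × $0.398 = $5.08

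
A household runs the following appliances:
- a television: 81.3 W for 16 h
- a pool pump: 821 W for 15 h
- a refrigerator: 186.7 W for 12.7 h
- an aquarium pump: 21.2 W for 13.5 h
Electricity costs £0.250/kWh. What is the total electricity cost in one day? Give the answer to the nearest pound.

£4

television: 81.3 W × 16 h = 1,301 Wh = 1.301 kWh
pool pump: 821 W × 15 h = 12,315 Wh = 12.31 kWh
refrigerator: 186.7 W × 12.7 h = 2,371 Wh = 2.371 kWh
aquarium pump: 21.2 W × 13.5 h = 286 Wh = 0.2862 kWh
Total energy = 1.301 + 12.31 + 2.371 + 0.2862 = 16.27 kWh
Cost = 16.27 kWh × £0.250 = £4.07 ≈ £4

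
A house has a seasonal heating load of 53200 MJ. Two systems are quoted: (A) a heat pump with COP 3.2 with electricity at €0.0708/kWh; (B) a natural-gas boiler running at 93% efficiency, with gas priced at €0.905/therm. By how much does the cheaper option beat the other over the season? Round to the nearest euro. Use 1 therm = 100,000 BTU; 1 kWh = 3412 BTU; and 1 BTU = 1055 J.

€164

Heat load = 53200 MJ = 53,200,000,000 J / 1055 = 50,426,540 BTU
Gas: input = 50,426,540 / 0.93 = 54,222,086 BTU = 542.2 therm → 542.2 × €0.905 = €490.71
Heat pump: 50,426,540 BTU / 3412 = 14,780 kWh heat; / 3.2 = 4,618 kWh in → × €0.0708 = €326.99
Difference = |€490.71 − €326.99| = €163.72 ≈ €164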